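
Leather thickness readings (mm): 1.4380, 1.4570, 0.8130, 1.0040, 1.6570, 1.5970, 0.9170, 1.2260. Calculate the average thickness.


Formula: Average = sum / n
Substituting: Average = 10.1090 / 8
Result: 1.2636 mm


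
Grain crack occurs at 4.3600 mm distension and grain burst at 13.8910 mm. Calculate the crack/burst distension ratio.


Formula: Ratio = crack / burst
Substituting: Ratio = 4.3600 / 13.8910
Result: 0.3139


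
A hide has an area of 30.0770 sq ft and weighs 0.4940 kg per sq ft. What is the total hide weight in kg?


Formula: Weight = area * weight_per_sqft
Substituting: Weight = 30.0770 * 0.4940
Result: 14.8580 kg


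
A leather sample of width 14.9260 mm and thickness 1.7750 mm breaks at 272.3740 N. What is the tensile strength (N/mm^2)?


Formula: TS = force / (width * thickness)
Substituting: TS = 272.3740 / (14.9260 * 1.7750)
Result: 10.2807 N/mm^2


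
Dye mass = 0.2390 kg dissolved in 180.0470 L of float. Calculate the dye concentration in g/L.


Formula: Conc = dye_mass(kg) / volume(L) * 1000
Substituting: Conc = 0.2390 / 180.0470 * 1000
Result: 1.3274 g/L


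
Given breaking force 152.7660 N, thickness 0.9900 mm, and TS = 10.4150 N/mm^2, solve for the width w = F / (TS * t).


Formula: w = F / (TS * t)
Substituting: w = 152.7660 / (10.4150 * 0.9900)
Result: 14.8160 mm


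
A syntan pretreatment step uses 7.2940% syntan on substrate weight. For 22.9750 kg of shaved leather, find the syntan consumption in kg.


Formula: Syntan = substrate * pct / 100
Substituting: Syntan = 22.9750 * 7.2940 / 100
Result: 1.6758 kg


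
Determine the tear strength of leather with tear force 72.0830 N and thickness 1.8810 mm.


Formula: Tear strength = force / thickness
Substituting: Tear strength = 72.0830 / 1.8810
Result: 38.3216 N/mm


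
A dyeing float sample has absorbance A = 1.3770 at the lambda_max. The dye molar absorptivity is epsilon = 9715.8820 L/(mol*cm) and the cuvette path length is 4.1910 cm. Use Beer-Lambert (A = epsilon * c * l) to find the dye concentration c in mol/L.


Formula: c = A / (epsilon * l)
Substituting: c = 1.3770 / (9715.8820 * 4.1910)
Result: 3.3817e-05 mol/L


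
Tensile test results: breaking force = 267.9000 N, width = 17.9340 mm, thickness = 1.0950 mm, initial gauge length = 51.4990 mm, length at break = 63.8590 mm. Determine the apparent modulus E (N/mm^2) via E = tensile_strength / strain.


TS = F / (w * t) = 267.9000 / (17.9340 * 1.0950) = 13.6421 N/mm^2
strain = (Lf - L0) / L0 = (63.8590 - 51.4990) / 51.4990 = 0.2400
E = TS / strain = 13.6421 / 0.2400 = 56.8410 N/mm^2


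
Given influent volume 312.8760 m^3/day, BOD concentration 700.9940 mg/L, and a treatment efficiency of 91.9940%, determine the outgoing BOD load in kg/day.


Load_in = volume * conc / 1000 = 312.8760 * 700.9940 / 1000 = 219.3242 kg/day
Removed = Load_in * eff / 100 = 219.3242 * 91.9940 / 100 = 201.7651 kg/day
Load_out = Load_in - Removed = 219.3242 - 201.7651 = 17.5591 kg/day


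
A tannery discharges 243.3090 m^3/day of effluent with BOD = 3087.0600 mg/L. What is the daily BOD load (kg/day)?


Formula: BOD_load = volume * conc / 1000
Substituting: BOD_load = 243.3090 * 3087.0600 / 1000
Result: 751.1095 kg/day


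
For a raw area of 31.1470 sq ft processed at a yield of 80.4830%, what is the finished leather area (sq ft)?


Formula: finished = raw * yield / 100
Substituting: finished = 31.1470 * 80.4830 / 100
Result: 25.0680 sq ft


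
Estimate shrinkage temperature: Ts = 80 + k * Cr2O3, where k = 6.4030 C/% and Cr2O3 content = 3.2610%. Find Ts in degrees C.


Formula: Ts = 80 + k * Cr2O3
Substituting: Ts = 80 + 6.4030 * 3.2610
Result: 100.8802 C


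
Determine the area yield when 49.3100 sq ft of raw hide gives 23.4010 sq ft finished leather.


Formula: Yield = finished / raw * 100
Substituting: Yield = 23.4010 / 49.3100 * 100
Result: 47.4569 %


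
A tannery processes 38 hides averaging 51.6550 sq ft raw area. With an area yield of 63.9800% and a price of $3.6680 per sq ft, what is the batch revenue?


Raw_total = N * avg_area = 38 * 51.6550 = 1962.8900 sq ft
Finished = Raw_total * yield / 100 = 1962.8900 * 63.9800 / 100 = 1255.8570 sq ft
Value = Finished * price = 1255.8570 * 3.6680 = 4606.4836 $


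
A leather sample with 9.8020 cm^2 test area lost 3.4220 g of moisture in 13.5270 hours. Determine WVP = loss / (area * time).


Formula: WVP = loss / (area * time)
Substituting: WVP = 3.4220 / (9.8020 * 13.5270)
Result: 0.0258086 g/(cm^2*hr)


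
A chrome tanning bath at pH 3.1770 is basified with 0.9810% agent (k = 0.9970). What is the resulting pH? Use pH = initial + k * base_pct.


Formula: pH_final = pH_initial + k * base_pct
Substituting: pH_final = 3.1770 + 0.9970 * 0.9810
Result: 4.1551


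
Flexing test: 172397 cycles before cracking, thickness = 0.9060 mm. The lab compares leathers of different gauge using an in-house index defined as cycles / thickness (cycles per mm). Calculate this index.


Formula: Index = cycles / thickness
Substituting: Index = 172397 / 0.9060
Result: 190283.6645 cycles/mm


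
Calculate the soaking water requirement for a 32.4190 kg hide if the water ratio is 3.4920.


Formula: Water = hide_weight * ratio
Substituting: Water = 32.4190 * 3.4920
Result: 113.2071 kg


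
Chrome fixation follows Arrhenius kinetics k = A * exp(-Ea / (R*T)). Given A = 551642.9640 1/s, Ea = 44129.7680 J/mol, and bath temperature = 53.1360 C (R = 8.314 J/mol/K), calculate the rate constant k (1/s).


T_K = T_C + 273.15 = 53.1360 + 273.15 = 326.2860 K
exponent = -Ea / (R * T_K) = -44129.7680 / (8.314 * 326.2860) = -16.2676
k = A * exp(exponent) = 551642.9640 * exp(-16.2676) = 0.0475044 1/s


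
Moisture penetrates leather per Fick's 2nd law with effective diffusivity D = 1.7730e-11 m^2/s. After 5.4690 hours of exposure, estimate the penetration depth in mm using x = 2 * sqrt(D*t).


t = 5.4690 hr * 3600 = 19688.4000 s
D * t = 1.7730e-11 * 19688.4000 = 3.4908e-07
x = 2 * sqrt(D*t) = 2 * sqrt(3.4908e-07) = 0.00118165 m = 1.1817 mm


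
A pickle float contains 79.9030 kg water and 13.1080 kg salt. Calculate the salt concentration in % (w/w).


Formula: Conc = salt / (water + salt) * 100
Substituting: Conc = 13.1080 / (79.9030 + 13.1080) * 100
Result: 14.0930 %


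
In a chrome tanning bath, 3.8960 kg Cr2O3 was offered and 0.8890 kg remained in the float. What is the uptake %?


Formula: Uptake = (offered - residual) / offered * 100
Substituting: Uptake = (3.8960 - 0.8890) / 3.8960 * 100
Result: 77.1817 %


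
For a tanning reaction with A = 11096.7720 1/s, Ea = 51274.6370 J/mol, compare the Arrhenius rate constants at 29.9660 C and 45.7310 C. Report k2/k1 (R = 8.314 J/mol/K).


T1 = 29.9660 + 273.15 = 303.1160 K; T2 = 45.7310 + 273.15 = 318.8810 K
k1 = A * exp(-Ea/(R*T1)) = 11096.7720 * exp(-51274.6370/(8.314*303.1160)) = 1.6179e-05 1/s
k2 = A * exp(-Ea/(R*T2)) = 11096.7720 * exp(-51274.6370/(8.314*318.8810)) = 4.4238e-05 1/s
k2/k1 = 4.4238e-05 / 1.6179e-05 = 2.7343


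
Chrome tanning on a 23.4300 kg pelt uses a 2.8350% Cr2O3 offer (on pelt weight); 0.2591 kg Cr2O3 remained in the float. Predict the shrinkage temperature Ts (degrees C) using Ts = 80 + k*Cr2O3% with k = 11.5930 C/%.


Offered = pelt * offer_pct / 100 = 23.4300 * 2.8350 / 100 = 0.6642 kg
Uptake = offered - residual = 0.6642 - 0.2591 = 0.4051 kg
Cr2O3% on pelt = uptake / pelt * 100 = 0.4051 / 23.4300 * 100 = 1.7292 %
Ts = 80 + k * Cr2O3% = 80 + 11.5930 * 1.7292 = 100.0461 C


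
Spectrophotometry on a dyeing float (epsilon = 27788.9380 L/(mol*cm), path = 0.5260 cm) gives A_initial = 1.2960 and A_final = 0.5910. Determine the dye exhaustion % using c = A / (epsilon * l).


c_initial = A_i / (epsilon * l) = 1.2960 / (27788.9380 * 0.5260) = 8.8664e-05 mol/L
c_final = A_f / (epsilon * l) = 0.5910 / (27788.9380 * 0.5260) = 4.0432e-05 mol/L
Exhaustion = (c_initial - c_final) / c_initial * 100 = (8.8664e-05 - 4.0432e-05) / 8.8664e-05 * 100 = 54.3981 %


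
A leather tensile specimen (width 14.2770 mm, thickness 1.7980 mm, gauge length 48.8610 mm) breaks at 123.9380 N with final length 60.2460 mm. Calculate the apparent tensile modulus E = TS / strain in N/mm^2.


TS = F / (w * t) = 123.9380 / (14.2770 * 1.7980) = 4.8281 N/mm^2
strain = (Lf - L0) / L0 = (60.2460 - 48.8610) / 48.8610 = 0.2330
E = TS / strain = 4.8281 / 0.2330 = 20.7208 N/mm^2


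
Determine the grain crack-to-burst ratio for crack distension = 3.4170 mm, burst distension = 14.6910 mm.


Formula: Ratio = crack / burst
Substituting: Ratio = 3.4170 / 14.6910
Result: 0.2326


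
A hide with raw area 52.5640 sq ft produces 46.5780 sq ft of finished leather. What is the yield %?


Formula: Yield = finished / raw * 100
Substituting: Yield = 46.5780 / 52.5640 * 100
Result: 88.6120 %


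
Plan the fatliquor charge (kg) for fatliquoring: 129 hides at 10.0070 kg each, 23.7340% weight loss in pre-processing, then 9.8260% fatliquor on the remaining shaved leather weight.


Total_raw = N * avg_wt = 129 * 10.0070 = 1290.9030 kg
Substrate = Total_raw * (1 - loss/100) = 1290.9030 * (1 - 23.7340/100) = 984.5201 kg
Fat = Substrate * pct / 100 = 984.5201 * 9.8260 / 100 = 96.7389 kg


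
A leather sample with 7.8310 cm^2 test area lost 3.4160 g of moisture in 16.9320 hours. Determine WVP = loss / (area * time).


Formula: WVP = loss / (area * time)
Substituting: WVP = 3.4160 / (7.8310 * 16.9320)
Result: 0.0257628 g/(cm^2*hr)


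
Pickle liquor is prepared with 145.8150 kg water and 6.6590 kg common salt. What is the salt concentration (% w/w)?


Formula: Conc = salt / (water + salt) * 100
Substituting: Conc = 6.6590 / (145.8150 + 6.6590) * 100
Result: 4.3673 %


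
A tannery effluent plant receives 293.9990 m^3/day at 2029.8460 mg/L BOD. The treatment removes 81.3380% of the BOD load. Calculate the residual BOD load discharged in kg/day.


Load_in = volume * conc / 1000 = 293.9990 * 2029.8460 / 1000 = 596.7727 kg/day
Removed = Load_in * eff / 100 = 596.7727 * 81.3380 / 100 = 485.4030 kg/day
Load_out = Load_in - Removed = 596.7727 - 485.4030 = 111.3697 kg/day


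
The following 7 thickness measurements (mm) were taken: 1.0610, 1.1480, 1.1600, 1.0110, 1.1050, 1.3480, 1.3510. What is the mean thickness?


Formula: Average = sum / n
Substituting: Average = 8.1840 / 7
Result: 1.1691 mm


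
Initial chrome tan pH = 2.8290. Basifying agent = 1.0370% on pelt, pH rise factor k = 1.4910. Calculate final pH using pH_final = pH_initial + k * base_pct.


Formula: pH_final = pH_initial + k * base_pct
Substituting: pH_final = 2.8290 + 1.4910 * 1.0370
Result: 4.3752


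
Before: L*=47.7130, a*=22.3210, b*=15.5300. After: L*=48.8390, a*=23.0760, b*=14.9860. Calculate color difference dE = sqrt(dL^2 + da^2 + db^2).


dL = 1.1260, da = 0.7550, db = -0.5440
dE = sqrt(1.1260^2 + 0.7550^2 + (-0.5440)^2) = 1.4608


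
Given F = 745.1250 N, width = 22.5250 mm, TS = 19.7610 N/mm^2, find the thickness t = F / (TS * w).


Formula: t = F / (TS * w)
Substituting: t = 745.1250 / (19.7610 * 22.5250)
Result: 1.6740 mm


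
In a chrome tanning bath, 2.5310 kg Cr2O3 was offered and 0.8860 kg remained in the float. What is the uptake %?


Formula: Uptake = (offered - residual) / offered * 100
Substituting: Uptake = (2.5310 - 0.8860) / 2.5310 * 100
Result: 64.9941 %


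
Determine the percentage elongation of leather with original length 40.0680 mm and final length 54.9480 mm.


Formula: Elongation = (Lf - L0) / L0 * 100
Substituting: Elongation = (54.9480 - 40.0680) / 40.0680 * 100
Result: 37.1369 %


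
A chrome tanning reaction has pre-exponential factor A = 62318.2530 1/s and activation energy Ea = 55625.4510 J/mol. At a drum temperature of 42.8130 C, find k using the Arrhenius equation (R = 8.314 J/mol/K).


T_K = T_C + 273.15 = 42.8130 + 273.15 = 315.9630 K
exponent = -Ea / (R * T_K) = -55625.4510 / (8.314 * 315.9630) = -21.1752
k = A * exp(exponent) = 62318.2530 * exp(-21.1752) = 3.9660e-05 1/s


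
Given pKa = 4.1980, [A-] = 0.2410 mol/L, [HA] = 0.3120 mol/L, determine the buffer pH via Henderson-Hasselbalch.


ratio = [A-] / [HA] = 0.2410 / 0.3120 = 0.7724
log10(ratio) = -0.1121
pH = pKa + log10(ratio) = 4.1980 - 0.1121 = 4.0859


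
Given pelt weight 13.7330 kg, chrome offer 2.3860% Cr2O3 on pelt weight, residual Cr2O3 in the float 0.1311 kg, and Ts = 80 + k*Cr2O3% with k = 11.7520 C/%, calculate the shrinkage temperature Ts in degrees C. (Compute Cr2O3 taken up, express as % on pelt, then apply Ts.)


Offered = pelt * offer_pct / 100 = 13.7330 * 2.3860 / 100 = 0.3277 kg
Uptake = offered - residual = 0.3277 - 0.1311 = 0.1966 kg
Cr2O3% on pelt = uptake / pelt * 100 = 0.1966 / 13.7330 * 100 = 1.4314 %
Ts = 80 + k * Cr2O3% = 80 + 11.7520 * 1.4314 = 96.8214 C


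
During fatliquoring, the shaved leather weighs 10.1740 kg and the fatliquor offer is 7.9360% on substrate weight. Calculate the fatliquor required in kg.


Formula: Fat = substrate * pct / 100
Substituting: Fat = 10.1740 * 7.9360 / 100
Result: 0.8074 kg


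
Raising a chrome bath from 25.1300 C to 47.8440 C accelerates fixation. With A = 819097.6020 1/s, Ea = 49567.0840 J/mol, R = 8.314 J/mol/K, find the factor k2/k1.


T1 = 25.1300 + 273.15 = 298.2800 K; T2 = 47.8440 + 273.15 = 320.9940 K
k1 = A * exp(-Ea/(R*T1)) = 819097.6020 * exp(-49567.0840/(8.314*298.2800)) = 0.00170946 1/s
k2 = A * exp(-Ea/(R*T2)) = 819097.6020 * exp(-49567.0840/(8.314*320.9940)) = 0.00703239 1/s
k2/k1 = 0.00703239 / 0.00170946 = 4.1138


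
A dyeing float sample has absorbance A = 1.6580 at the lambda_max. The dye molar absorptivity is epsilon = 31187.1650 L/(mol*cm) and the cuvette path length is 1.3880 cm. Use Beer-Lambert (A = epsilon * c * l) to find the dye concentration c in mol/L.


Formula: c = A / (epsilon * l)
Substituting: c = 1.6580 / (31187.1650 * 1.3880)
Result: 3.8302e-05 mol/L


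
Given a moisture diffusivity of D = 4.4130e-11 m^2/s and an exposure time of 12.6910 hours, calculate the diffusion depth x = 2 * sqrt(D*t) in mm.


t = 12.6910 hr * 3600 = 45687.6000 s
D * t = 4.4130e-11 * 45687.6000 = 2.0162e-06
x = 2 * sqrt(D*t) = 2 * sqrt(2.0162e-06) = 0.00283985 m = 2.8399 mm


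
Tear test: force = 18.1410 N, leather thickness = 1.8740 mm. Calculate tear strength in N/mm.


Formula: Tear strength = force / thickness
Substituting: Tear strength = 18.1410 / 1.8740
Result: 9.6804 N/mm


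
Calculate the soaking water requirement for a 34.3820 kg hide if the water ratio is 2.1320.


Formula: Water = hide_weight * ratio
Substituting: Water = 34.3820 * 2.1320
Result: 73.3024 kg


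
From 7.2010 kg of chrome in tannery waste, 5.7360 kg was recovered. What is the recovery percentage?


Formula: Recovery = recovered / input * 100
Substituting: Recovery = 5.7360 / 7.2010 * 100
Result: 79.6556 %


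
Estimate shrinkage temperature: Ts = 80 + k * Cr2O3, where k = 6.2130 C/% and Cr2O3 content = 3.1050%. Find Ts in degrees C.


Formula: Ts = 80 + k * Cr2O3
Substituting: Ts = 80 + 6.2130 * 3.1050
Result: 99.2914 C


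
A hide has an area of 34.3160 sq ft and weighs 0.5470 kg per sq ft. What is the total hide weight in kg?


Formula: Weight = area * weight_per_sqft
Substituting: Weight = 34.3160 * 0.5470
Result: 18.7709 kg


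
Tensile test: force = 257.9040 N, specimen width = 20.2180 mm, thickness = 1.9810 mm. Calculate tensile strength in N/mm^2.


Formula: TS = force / (width * thickness)
Substituting: TS = 257.9040 / (20.2180 * 1.9810)
Result: 6.4393 N/mm^2


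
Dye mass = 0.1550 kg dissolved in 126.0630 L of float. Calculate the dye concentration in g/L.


Formula: Conc = dye_mass(kg) / volume(L) * 1000
Substituting: Conc = 0.1550 / 126.0630 * 1000
Result: 1.2295 g/L


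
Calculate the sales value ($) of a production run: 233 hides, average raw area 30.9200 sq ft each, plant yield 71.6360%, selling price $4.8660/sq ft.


Raw_total = N * avg_area = 233 * 30.9200 = 7204.3600 sq ft
Finished = Raw_total * yield / 100 = 7204.3600 * 71.6360 / 100 = 5160.9153 sq ft
Value = Finished * price = 5160.9153 * 4.8660 = 25113.0140 $


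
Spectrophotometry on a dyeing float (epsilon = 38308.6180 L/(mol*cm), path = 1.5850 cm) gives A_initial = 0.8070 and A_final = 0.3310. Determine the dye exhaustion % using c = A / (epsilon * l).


c_initial = A_i / (epsilon * l) = 0.8070 / (38308.6180 * 1.5850) = 1.3291e-05 mol/L
c_final = A_f / (epsilon * l) = 0.3310 / (38308.6180 * 1.5850) = 5.4513e-06 mol/L
Exhaustion = (c_initial - c_final) / c_initial * 100 = (1.3291e-05 - 5.4513e-06) / 1.3291e-05 * 100 = 58.9839 %


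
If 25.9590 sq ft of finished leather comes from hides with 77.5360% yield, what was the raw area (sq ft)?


Formula: raw = finished * 100 / yield
Substituting: raw = 25.9590 * 100 / 77.5360
Result: 33.4799 sq ft


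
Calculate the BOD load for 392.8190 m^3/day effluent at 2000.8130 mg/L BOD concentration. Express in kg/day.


Formula: BOD_load = volume * conc / 1000
Substituting: BOD_load = 392.8190 * 2000.8130 / 1000
Result: 785.9574 kg/day


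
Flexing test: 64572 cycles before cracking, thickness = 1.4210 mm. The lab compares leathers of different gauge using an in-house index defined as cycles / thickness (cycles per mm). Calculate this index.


Formula: Index = cycles / thickness
Substituting: Index = 64572 / 1.4210
Result: 45441.2386 cycles/mm


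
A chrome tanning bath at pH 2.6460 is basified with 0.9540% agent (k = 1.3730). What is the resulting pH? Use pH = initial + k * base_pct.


Formula: pH_final = pH_initial + k * base_pct
Substituting: pH_final = 2.6460 + 1.3730 * 0.9540
Result: 3.9558


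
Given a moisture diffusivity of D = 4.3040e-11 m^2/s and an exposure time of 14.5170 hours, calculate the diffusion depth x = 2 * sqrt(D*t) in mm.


t = 14.5170 hr * 3600 = 52261.2000 s
D * t = 4.3040e-11 * 52261.2000 = 2.2493e-06
x = 2 * sqrt(D*t) = 2 * sqrt(2.2493e-06) = 0.00299955 m = 2.9995 mm


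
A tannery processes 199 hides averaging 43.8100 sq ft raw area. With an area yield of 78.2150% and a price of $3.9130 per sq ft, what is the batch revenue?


Raw_total = N * avg_area = 199 * 43.8100 = 8718.1900 sq ft
Finished = Raw_total * yield / 100 = 8718.1900 * 78.2150 / 100 = 6818.9323 sq ft
Value = Finished * price = 6818.9323 * 3.9130 = 26682.4821 $


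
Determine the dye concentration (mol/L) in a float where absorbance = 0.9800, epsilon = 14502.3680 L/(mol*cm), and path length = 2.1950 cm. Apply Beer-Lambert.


Formula: c = A / (epsilon * l)
Substituting: c = 0.9800 / (14502.3680 * 2.1950)
Result: 3.0786e-05 mol/L


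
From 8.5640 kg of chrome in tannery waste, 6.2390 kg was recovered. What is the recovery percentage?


Formula: Recovery = recovered / input * 100
Substituting: Recovery = 6.2390 / 8.5640 * 100
Result: 72.8515 %


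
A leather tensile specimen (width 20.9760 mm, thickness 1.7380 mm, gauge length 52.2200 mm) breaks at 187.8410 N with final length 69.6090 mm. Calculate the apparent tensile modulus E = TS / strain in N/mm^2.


TS = F / (w * t) = 187.8410 / (20.9760 * 1.7380) = 5.1525 N/mm^2
strain = (Lf - L0) / L0 = (69.6090 - 52.2200) / 52.2200 = 0.3330
E = TS / strain = 5.1525 / 0.3330 = 15.4732 N/mm^2


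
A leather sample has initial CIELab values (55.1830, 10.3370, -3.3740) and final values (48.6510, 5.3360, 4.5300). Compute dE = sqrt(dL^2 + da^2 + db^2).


dL = -6.5320, da = -5.0010, db = 7.9040
dE = sqrt((-6.5320)^2 + (-5.0010)^2 + 7.9040^2) = 11.4083


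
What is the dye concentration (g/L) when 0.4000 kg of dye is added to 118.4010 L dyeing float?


Formula: Conc = dye_mass(kg) / volume(L) * 1000
Substituting: Conc = 0.4000 / 118.4010 * 1000
Result: 3.3783 g/L


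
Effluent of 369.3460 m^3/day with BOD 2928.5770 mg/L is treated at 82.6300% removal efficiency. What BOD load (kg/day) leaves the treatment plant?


Load_in = volume * conc / 1000 = 369.3460 * 2928.5770 / 1000 = 1081.6582 kg/day
Removed = Load_in * eff / 100 = 1081.6582 * 82.6300 / 100 = 893.7742 kg/day
Load_out = Load_in - Removed = 1081.6582 - 893.7742 = 187.8840 kg/day


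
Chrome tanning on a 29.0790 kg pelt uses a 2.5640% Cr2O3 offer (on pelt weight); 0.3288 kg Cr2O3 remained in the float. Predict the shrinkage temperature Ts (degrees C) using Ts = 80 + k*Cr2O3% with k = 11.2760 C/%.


Offered = pelt * offer_pct / 100 = 29.0790 * 2.5640 / 100 = 0.7456 kg
Uptake = offered - residual = 0.7456 - 0.3288 = 0.4168 kg
Cr2O3% on pelt = uptake / pelt * 100 = 0.4168 / 29.0790 * 100 = 1.4333 %
Ts = 80 + k * Cr2O3% = 80 + 11.2760 * 1.4333 = 96.1617 C


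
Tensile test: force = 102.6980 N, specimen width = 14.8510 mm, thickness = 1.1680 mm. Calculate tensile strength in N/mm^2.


Formula: TS = force / (width * thickness)
Substituting: TS = 102.6980 / (14.8510 * 1.1680)
Result: 5.9206 N/mm^2


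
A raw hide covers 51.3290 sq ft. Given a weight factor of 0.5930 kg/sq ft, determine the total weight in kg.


Formula: Weight = area * weight_per_sqft
Substituting: Weight = 51.3290 * 0.5930
Result: 30.4381 kg


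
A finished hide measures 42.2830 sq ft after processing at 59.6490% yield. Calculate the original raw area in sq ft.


Formula: raw = finished * 100 / yield
Substituting: raw = 42.2830 * 100 / 59.6490
Result: 70.8864 sq ft


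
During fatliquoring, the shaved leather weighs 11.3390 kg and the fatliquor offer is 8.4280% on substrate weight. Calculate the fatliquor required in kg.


Formula: Fat = substrate * pct / 100
Substituting: Fat = 11.3390 * 8.4280 / 100
Result: 0.9557 kg


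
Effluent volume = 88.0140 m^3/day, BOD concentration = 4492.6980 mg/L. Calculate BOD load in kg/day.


Formula: BOD_load = volume * conc / 1000
Substituting: BOD_load = 88.0140 * 4492.6980 / 1000
Result: 395.4203 kg/day


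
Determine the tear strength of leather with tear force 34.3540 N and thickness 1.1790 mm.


Formula: Tear strength = force / thickness
Substituting: Tear strength = 34.3540 / 1.1790
Result: 29.1383 N/mm


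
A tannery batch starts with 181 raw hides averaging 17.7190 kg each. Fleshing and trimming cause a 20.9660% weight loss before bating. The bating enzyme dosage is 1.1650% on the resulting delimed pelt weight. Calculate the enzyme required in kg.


Total_raw = N * avg_wt = 181 * 17.7190 = 3207.1390 kg
Substrate = Total_raw * (1 - loss/100) = 3207.1390 * (1 - 20.9660/100) = 2534.7302 kg
Enzyme = Substrate * pct / 100 = 2534.7302 * 1.1650 / 100 = 29.5296 kg


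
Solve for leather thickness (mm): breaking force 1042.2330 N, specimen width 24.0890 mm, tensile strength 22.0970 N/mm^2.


Formula: t = F / (TS * w)
Substituting: t = 1042.2330 / (22.0970 * 24.0890)
Result: 1.9580 mm


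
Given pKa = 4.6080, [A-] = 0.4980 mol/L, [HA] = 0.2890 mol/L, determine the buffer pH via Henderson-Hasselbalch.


ratio = [A-] / [HA] = 0.4980 / 0.2890 = 1.7232
log10(ratio) = 0.2363
pH = pKa + log10(ratio) = 4.6080 + 0.2363 = 4.8443


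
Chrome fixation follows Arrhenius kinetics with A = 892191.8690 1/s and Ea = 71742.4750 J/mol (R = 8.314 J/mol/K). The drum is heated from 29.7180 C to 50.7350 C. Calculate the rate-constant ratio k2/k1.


T1 = 29.7180 + 273.15 = 302.8680 K; T2 = 50.7350 + 273.15 = 323.8850 K
k1 = A * exp(-Ea/(R*T1)) = 892191.8690 * exp(-71742.4750/(8.314*302.8680)) = 3.7742e-07 1/s
k2 = A * exp(-Ea/(R*T2)) = 892191.8690 * exp(-71742.4750/(8.314*323.8850)) = 2.3975e-06 1/s
k2/k1 = 2.3975e-06 / 3.7742e-07 = 6.3523


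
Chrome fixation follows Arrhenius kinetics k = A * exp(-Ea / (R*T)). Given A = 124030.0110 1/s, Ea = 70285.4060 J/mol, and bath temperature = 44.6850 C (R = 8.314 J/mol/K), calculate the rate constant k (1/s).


T_K = T_C + 273.15 = 44.6850 + 273.15 = 317.8350 K
exponent = -Ea / (R * T_K) = -70285.4060 / (8.314 * 317.8350) = -26.5983
k = A * exp(exponent) = 124030.0110 * exp(-26.5983) = 3.4837e-07 1/s


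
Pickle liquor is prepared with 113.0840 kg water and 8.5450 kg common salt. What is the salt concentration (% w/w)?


Formula: Conc = salt / (water + salt) * 100
Substituting: Conc = 8.5450 / (113.0840 + 8.5450) * 100
Result: 7.0255 %


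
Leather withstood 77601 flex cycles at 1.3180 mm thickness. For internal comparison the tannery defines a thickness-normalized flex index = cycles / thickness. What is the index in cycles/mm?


Formula: Index = cycles / thickness
Substituting: Index = 77601 / 1.3180
Result: 58877.8452 cycles/mm


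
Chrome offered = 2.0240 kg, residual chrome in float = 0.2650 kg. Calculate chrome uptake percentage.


Formula: Uptake = (offered - residual) / offered * 100
Substituting: Uptake = (2.0240 - 0.2650) / 2.0240 * 100
Result: 86.9071 %


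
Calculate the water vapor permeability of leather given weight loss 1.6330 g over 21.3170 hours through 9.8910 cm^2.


Formula: WVP = loss / (area * time)
Substituting: WVP = 1.6330 / (9.8910 * 21.3170)
Result: 0.00774497 g/(cm^2*hr)


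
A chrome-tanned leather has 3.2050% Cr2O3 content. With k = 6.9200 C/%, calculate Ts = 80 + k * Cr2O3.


Formula: Ts = 80 + k * Cr2O3
Substituting: Ts = 80 + 6.9200 * 3.2050
Result: 102.1786 C


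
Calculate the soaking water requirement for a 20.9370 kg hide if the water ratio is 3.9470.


Formula: Water = hide_weight * ratio
Substituting: Water = 20.9370 * 3.9470
Result: 82.6383 kg


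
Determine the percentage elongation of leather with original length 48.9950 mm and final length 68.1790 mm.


Formula: Elongation = (Lf - L0) / L0 * 100
Substituting: Elongation = (68.1790 - 48.9950) / 48.9950 * 100
Result: 39.1550 %


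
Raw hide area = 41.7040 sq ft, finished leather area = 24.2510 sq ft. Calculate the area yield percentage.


Formula: Yield = finished / raw * 100
Substituting: Yield = 24.2510 / 41.7040 * 100
Result: 58.1503 %


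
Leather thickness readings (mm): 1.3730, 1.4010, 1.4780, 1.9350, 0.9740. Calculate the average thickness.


Formula: Average = sum / n
Substituting: Average = 7.1610 / 5
Result: 1.4322 mm


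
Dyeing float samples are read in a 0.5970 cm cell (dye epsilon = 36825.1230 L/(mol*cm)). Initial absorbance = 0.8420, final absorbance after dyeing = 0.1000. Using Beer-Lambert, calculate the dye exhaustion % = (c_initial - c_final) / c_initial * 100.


c_initial = A_i / (epsilon * l) = 0.8420 / (36825.1230 * 0.5970) = 3.8300e-05 mol/L
c_final = A_f / (epsilon * l) = 0.1000 / (36825.1230 * 0.5970) = 4.5486e-06 mol/L
Exhaustion = (c_initial - c_final) / c_initial * 100 = (3.8300e-05 - 4.5486e-06) / 3.8300e-05 * 100 = 88.1235 %


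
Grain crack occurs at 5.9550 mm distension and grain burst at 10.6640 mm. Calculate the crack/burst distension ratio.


Formula: Ratio = crack / burst
Substituting: Ratio = 5.9550 / 10.6640
Result: 0.5584


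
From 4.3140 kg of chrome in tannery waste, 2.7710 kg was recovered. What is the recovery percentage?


Formula: Recovery = recovered / input * 100
Substituting: Recovery = 2.7710 / 4.3140 * 100
Result: 64.2327 %


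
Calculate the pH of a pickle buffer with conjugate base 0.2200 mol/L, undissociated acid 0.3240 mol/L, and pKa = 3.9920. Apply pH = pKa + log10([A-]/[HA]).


ratio = [A-] / [HA] = 0.2200 / 0.3240 = 0.6790
log10(ratio) = -0.1681
pH = pKa + log10(ratio) = 3.9920 - 0.1681 = 3.8239


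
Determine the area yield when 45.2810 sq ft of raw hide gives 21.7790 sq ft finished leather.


Formula: Yield = finished / raw * 100
Substituting: Yield = 21.7790 / 45.2810 * 100
Result: 48.0974 %


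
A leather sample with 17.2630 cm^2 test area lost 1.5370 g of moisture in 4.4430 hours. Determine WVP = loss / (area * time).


Formula: WVP = loss / (area * time)
Substituting: WVP = 1.5370 / (17.2630 * 4.4430)
Result: 0.0200392 g/(cm^2*hr)


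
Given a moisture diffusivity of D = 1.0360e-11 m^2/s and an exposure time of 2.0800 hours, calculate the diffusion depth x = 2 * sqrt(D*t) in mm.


t = 2.0800 hr * 3600 = 7488.0000 s
D * t = 1.0360e-11 * 7488.0000 = 7.7576e-08
x = 2 * sqrt(D*t) = 2 * sqrt(7.7576e-08) = 5.5705e-04 m = 0.5570 mm


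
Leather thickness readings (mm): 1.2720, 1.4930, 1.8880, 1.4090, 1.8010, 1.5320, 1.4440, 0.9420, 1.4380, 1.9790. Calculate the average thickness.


Formula: Average = sum / n
Substituting: Average = 15.1980 / 10
Result: 1.5198 mm


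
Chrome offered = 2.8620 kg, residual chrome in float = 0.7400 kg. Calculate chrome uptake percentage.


Formula: Uptake = (offered - residual) / offered * 100
Substituting: Uptake = (2.8620 - 0.7400) / 2.8620 * 100
Result: 74.1440 %


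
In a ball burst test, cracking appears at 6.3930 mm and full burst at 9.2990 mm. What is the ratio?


Formula: Ratio = crack / burst
Substituting: Ratio = 6.3930 / 9.2990
Result: 0.6875


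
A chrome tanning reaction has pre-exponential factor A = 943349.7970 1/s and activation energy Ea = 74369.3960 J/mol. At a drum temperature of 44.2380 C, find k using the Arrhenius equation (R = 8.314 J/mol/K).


T_K = T_C + 273.15 = 44.2380 + 273.15 = 317.3880 K
exponent = -Ea / (R * T_K) = -74369.3960 / (8.314 * 317.3880) = -28.1834
k = A * exp(exponent) = 943349.7970 * exp(-28.1834) = 5.4296e-07 1/s


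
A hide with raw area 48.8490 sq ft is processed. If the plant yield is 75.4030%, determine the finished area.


Formula: finished = raw * yield / 100
Substituting: finished = 48.8490 * 75.4030 / 100
Result: 36.8336 sq ft


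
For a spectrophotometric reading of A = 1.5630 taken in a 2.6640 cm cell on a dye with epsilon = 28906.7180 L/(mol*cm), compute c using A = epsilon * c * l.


Formula: c = A / (epsilon * l)
Substituting: c = 1.5630 / (28906.7180 * 2.6640)
Result: 2.0297e-05 mol/L


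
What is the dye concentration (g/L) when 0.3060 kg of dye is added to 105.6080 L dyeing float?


Formula: Conc = dye_mass(kg) / volume(L) * 1000
Substituting: Conc = 0.3060 / 105.6080 * 1000
Result: 2.8975 g/L


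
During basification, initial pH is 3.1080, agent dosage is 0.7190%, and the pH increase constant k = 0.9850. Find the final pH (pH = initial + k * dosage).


Formula: pH_final = pH_initial + k * base_pct
Substituting: pH_final = 3.1080 + 0.9850 * 0.7190
Result: 3.8162


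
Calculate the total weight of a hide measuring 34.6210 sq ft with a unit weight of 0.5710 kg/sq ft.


Formula: Weight = area * weight_per_sqft
Substituting: Weight = 34.6210 * 0.5710
Result: 19.7686 kg


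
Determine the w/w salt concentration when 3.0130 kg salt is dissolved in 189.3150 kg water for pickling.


Formula: Conc = salt / (water + salt) * 100
Substituting: Conc = 3.0130 / (189.3150 + 3.0130) * 100
Result: 1.5666 %


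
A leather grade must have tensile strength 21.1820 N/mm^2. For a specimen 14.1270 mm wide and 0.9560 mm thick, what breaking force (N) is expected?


Formula: F = TS * w * t
Substituting: F = 21.1820 * 14.1270 * 0.9560
Result: 286.0716 N


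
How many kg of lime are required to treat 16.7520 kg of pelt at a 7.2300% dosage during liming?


Formula: Lime = substrate * pct / 100
Substituting: Lime = 16.7520 * 7.2300 / 100
Result: 1.2112 kg


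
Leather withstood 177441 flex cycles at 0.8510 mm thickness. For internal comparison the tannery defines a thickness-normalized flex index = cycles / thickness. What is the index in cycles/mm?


Formula: Index = cycles / thickness
Substituting: Index = 177441 / 0.8510
Result: 208508.8132 cycles/mm


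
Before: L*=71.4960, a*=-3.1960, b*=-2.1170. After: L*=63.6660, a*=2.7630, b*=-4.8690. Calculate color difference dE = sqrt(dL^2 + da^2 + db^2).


dL = -7.8300, da = 5.9590, db = -2.7520
dE = sqrt((-7.8300)^2 + 5.9590^2 + (-2.7520)^2) = 10.2172


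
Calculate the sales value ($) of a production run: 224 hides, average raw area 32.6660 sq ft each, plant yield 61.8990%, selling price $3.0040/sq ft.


Raw_total = N * avg_area = 224 * 32.6660 = 7317.1840 sq ft
Finished = Raw_total * yield / 100 = 7317.1840 * 61.8990 / 100 = 4529.2637 sq ft
Value = Finished * price = 4529.2637 * 3.0040 = 13605.9082 $


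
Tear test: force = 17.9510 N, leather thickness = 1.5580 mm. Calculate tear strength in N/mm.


Formula: Tear strength = force / thickness
Substituting: Tear strength = 17.9510 / 1.5580
Result: 11.5218 N/mm


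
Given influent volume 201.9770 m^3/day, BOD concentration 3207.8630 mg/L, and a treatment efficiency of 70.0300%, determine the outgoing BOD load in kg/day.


Load_in = volume * conc / 1000 = 201.9770 * 3207.8630 / 1000 = 647.9145 kg/day
Removed = Load_in * eff / 100 = 647.9145 * 70.0300 / 100 = 453.7346 kg/day
Load_out = Load_in - Removed = 647.9145 - 453.7346 = 194.1800 kg/day


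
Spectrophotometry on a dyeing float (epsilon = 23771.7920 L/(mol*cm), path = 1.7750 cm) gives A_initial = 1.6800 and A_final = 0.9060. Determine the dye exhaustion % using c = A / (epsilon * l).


c_initial = A_i / (epsilon * l) = 1.6800 / (23771.7920 * 1.7750) = 3.9815e-05 mol/L
c_final = A_f / (epsilon * l) = 0.9060 / (23771.7920 * 1.7750) = 2.1472e-05 mol/L
Exhaustion = (c_initial - c_final) / c_initial * 100 = (3.9815e-05 - 2.1472e-05) / 3.9815e-05 * 100 = 46.0714 %


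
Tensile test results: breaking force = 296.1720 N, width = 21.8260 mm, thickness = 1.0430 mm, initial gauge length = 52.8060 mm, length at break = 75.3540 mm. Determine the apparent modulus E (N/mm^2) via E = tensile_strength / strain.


TS = F / (w * t) = 296.1720 / (21.8260 * 1.0430) = 13.0102 N/mm^2
strain = (Lf - L0) / L0 = (75.3540 - 52.8060) / 52.8060 = 0.4270
E = TS / strain = 13.0102 / 0.4270 = 30.4692 N/mm^2


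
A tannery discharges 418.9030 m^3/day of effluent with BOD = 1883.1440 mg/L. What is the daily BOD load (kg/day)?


Formula: BOD_load = volume * conc / 1000
Substituting: BOD_load = 418.9030 * 1883.1440 / 1000
Result: 788.8547 kg/day


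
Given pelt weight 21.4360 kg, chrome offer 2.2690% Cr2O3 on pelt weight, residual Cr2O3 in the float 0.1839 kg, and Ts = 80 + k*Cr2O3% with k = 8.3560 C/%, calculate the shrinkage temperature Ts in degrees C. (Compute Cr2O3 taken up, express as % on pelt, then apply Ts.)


Offered = pelt * offer_pct / 100 = 21.4360 * 2.2690 / 100 = 0.4864 kg
Uptake = offered - residual = 0.4864 - 0.1839 = 0.3025 kg
Cr2O3% on pelt = uptake / pelt * 100 = 0.3025 / 21.4360 * 100 = 1.4111 %
Ts = 80 + k * Cr2O3% = 80 + 8.3560 * 1.4111 = 91.7911 C


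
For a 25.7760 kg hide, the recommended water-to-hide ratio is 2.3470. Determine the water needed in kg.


Formula: Water = hide_weight * ratio
Substituting: Water = 25.7760 * 2.3470
Result: 60.4963 kg


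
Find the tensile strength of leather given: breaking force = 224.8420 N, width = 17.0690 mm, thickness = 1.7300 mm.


Formula: TS = force / (width * thickness)
Substituting: TS = 224.8420 / (17.0690 * 1.7300)
Result: 7.6142 N/mm^2


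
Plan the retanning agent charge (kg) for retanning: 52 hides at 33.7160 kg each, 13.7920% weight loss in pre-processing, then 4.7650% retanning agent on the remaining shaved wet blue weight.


Total_raw = N * avg_wt = 52 * 33.7160 = 1753.2320 kg
Substrate = Total_raw * (1 - loss/100) = 1753.2320 * (1 - 13.7920/100) = 1511.4262 kg
Retan = Substrate * pct / 100 = 1511.4262 * 4.7650 / 100 = 72.0195 kg


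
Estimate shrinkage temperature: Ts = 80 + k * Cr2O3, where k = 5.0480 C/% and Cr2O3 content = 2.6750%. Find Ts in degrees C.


Formula: Ts = 80 + k * Cr2O3
Substituting: Ts = 80 + 5.0480 * 2.6750
Result: 93.5034 C


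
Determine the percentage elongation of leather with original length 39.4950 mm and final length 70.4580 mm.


Formula: Elongation = (Lf - L0) / L0 * 100
Substituting: Elongation = (70.4580 - 39.4950) / 39.4950 * 100
Result: 78.3973 %


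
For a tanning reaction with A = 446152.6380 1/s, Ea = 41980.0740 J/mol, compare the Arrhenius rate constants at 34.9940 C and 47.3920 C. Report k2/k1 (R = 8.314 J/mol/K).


T1 = 34.9940 + 273.15 = 308.1440 K; T2 = 47.3920 + 273.15 = 320.5420 K
k1 = A * exp(-Ea/(R*T1)) = 446152.6380 * exp(-41980.0740/(8.314*308.1440)) = 0.0341214 1/s
k2 = A * exp(-Ea/(R*T2)) = 446152.6380 * exp(-41980.0740/(8.314*320.5420)) = 0.0643101 1/s
k2/k1 = 0.0643101 / 0.0341214 = 1.8847


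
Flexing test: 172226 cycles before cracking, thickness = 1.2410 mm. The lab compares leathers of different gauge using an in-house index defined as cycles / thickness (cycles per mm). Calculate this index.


Formula: Index = cycles / thickness
Substituting: Index = 172226 / 1.2410
Result: 138780.0161 cycles/mm


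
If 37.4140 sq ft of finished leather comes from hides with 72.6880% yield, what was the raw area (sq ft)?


Formula: raw = finished * 100 / yield
Substituting: raw = 37.4140 * 100 / 72.6880
Result: 51.4720 sq ft


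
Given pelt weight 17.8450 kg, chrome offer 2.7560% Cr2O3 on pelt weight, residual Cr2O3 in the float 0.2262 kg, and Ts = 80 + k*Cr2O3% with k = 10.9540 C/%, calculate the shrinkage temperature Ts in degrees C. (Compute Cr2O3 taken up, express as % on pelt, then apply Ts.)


Offered = pelt * offer_pct / 100 = 17.8450 * 2.7560 / 100 = 0.4918 kg
Uptake = offered - residual = 0.4918 - 0.2262 = 0.2656 kg
Cr2O3% on pelt = uptake / pelt * 100 = 0.2656 / 17.8450 * 100 = 1.4884 %
Ts = 80 + k * Cr2O3% = 80 + 10.9540 * 1.4884 = 96.3041 C


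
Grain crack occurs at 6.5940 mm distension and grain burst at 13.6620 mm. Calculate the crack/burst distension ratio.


Formula: Ratio = crack / burst
Substituting: Ratio = 6.5940 / 13.6620
Result: 0.4827


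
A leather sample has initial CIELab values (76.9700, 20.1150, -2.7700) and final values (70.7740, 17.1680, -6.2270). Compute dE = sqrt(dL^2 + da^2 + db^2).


dL = -6.1960, da = -2.9470, db = -3.4570
dE = sqrt((-6.1960)^2 + (-2.9470)^2 + (-3.4570)^2) = 7.6828


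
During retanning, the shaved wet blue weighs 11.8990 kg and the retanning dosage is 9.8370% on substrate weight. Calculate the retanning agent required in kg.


Formula: Retan = substrate * pct / 100
Substituting: Retan = 11.8990 * 9.8370 / 100
Result: 1.1705 kg


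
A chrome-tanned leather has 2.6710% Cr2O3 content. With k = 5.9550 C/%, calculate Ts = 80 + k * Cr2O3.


Formula: Ts = 80 + k * Cr2O3
Substituting: Ts = 80 + 5.9550 * 2.6710
Result: 95.9058 C


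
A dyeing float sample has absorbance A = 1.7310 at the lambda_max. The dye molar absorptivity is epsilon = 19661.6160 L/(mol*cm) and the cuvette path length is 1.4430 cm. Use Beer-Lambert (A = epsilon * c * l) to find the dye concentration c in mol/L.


Formula: c = A / (epsilon * l)
Substituting: c = 1.7310 / (19661.6160 * 1.4430)
Result: 6.1011e-05 mol/L


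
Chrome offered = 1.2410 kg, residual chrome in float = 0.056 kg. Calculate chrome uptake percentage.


Formula: Uptake = (offered - residual) / offered * 100
Substituting: Uptake = (1.2410 - 0.056) / 1.2410 * 100
Result: 95.4875 %


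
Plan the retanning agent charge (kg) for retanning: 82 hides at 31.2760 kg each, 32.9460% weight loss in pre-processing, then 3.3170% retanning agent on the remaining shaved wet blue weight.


Total_raw = N * avg_wt = 82 * 31.2760 = 2564.6320 kg
Substrate = Total_raw * (1 - loss/100) = 2564.6320 * (1 - 32.9460/100) = 1719.6883 kg
Retan = Substrate * pct / 100 = 1719.6883 * 3.3170 / 100 = 57.0421 kg


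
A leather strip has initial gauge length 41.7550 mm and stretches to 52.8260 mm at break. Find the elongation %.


Formula: Elongation = (Lf - L0) / L0 * 100
Substituting: Elongation = (52.8260 - 41.7550) / 41.7550 * 100
Result: 26.5142 %


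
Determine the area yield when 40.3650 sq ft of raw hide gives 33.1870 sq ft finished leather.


Formula: Yield = finished / raw * 100
Substituting: Yield = 33.1870 / 40.3650 * 100
Result: 82.2173 %


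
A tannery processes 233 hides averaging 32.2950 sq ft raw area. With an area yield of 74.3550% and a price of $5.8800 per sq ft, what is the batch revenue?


Raw_total = N * avg_area = 233 * 32.2950 = 7524.7350 sq ft
Finished = Raw_total * yield / 100 = 7524.7350 * 74.3550 / 100 = 5595.0167 sq ft
Value = Finished * price = 5595.0167 * 5.8800 = 32898.6983 $
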